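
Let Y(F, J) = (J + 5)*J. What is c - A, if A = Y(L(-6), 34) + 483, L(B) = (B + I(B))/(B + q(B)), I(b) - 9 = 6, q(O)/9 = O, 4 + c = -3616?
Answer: -5429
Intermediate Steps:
c = -3620 (c = -4 - 3616 = -3620)
q(O) = 9*O
I(b) = 15 (I(b) = 9 + 6 = 15)
L(B) = (15 + B)/(10*B) (L(B) = (B + 15)/(B + 9*B) = (15 + B)/((10*B)) = (15 + B)*(1/(10*B)) = (15 + B)/(10*B))
Y(F, J) = J*(5 + J) (Y(F, J) = (5 + J)*J = J*(5 + J))
A = 1809 (A = 34*(5 + 34) + 483 = 34*39 + 483 = 1326 + 483 = 1809)
c - A = -3620 - 1*1809 = -3620 - 1809 = -5429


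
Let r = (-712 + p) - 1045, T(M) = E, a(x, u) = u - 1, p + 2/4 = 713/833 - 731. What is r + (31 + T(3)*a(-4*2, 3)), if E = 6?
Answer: -4072777/1666 ≈ -2444.6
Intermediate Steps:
p = -1217253/1666 (p = -1/2 + (713/833 - 731) = -1/2 - 608210/833 = -1217253/1666 ≈ -730.64)
a(x, u) = -1 + u
T(M) = 6
r = -4144415/1666 (r = (-712 - 1217253/1666) - 1045 = -2403445/1666 - 1045 = -4144415/1666 ≈ -2487.6)
r + (31 + T(3)*a(-4*2, 3)) = -4144415/1666 + (31 + 6*(-1 + 3)) = -4144415/1666 + (31 + 6*2) = -4144415/1666 + (31 + 12) = -4144415/1666 + 43 = -4072777/1666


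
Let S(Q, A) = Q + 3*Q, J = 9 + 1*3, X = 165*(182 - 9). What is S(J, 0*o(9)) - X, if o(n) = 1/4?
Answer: -28497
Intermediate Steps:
X = 28545 (X = 165*173 = 28545)
o(n) = 1/4
J = 12 (J = 9 + 3 = 12)
S(Q, A) = 4*Q
S(J, 0*o(9)) - X = 4*12 - 1*28545 = 48 - 28545 = -28497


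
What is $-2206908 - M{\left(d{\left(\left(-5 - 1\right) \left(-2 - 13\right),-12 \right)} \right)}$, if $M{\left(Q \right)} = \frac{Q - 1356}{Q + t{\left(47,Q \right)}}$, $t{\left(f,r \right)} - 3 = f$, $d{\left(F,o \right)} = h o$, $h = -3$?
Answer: $- \frac{94896384}{43} \approx -2.2069 \cdot 10^{6}$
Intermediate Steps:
$d{\left(F,o \right)} = - 3 o$
$t{\left(f,r \right)} = 3 + f$
$M{\left(Q \right)} = \frac{-1356 + Q}{50 + Q}$ ($M{\left(Q \right)} = \frac{Q - 1356}{Q + \left(3 + 47\right)} = \frac{-1356 + Q}{Q + 50} = \frac{-1356 + Q}{50 + Q}$)
$-2206908 - M{\left(d{\left(\left(-5 - 1\right) \left(-2 - 13\right),-12 \right)} \right)} = -2206908 - \frac{-1356 - -36}{50 - -36} = -2206908 - \frac{-1356 + 36}{50 + 36} = -2206908 - \frac{1}{86} \left(-1320\right) = -2206908 - - \frac{660}{43} = -2206908 + \frac{660}{43} = - \frac{94896384}{43}$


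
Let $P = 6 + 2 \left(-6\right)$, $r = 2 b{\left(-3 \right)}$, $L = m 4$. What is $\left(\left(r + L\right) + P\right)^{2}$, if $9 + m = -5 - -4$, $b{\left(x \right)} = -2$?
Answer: $2500$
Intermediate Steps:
$m = -10$ ($m = -9 - 1 = -10$)
$L = -40$ ($L = \left(-10\right) 4 = -40$)
$r = -4$ ($r = 2 \left(-2\right) = -4$)
$P = -6$ ($P = 6 - 12 = -6$)
$\left(\left(r + L\right) + P\right)^{2} = \left(\left(-4 - 40\right) - 6\right)^{2} = \left(-44 - 6\right)^{2} = \left(-50\right)^{2} = 2500$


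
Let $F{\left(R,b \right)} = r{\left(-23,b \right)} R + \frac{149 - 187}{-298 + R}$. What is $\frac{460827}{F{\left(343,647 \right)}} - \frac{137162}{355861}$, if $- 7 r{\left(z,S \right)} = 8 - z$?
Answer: $- \frac{7388946987781}{24338401373} \approx -303.59$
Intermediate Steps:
$r{\left(z,S \right)} = - \frac{8}{7} + \frac{z}{7}$ ($r{\left(z,S \right)} = - \frac{8 - z}{7} = - \frac{8}{7} + \frac{z}{7}$)
$F{\left(R,b \right)} = - \frac{38}{-298 + R} - \frac{31 R}{7}$ ($F{\left(R,b \right)} = \left(- \frac{8}{7} + \frac{1}{7} \left(-23\right)\right) R + \frac{149 - 187}{-298 + R} = \left(- \frac{8}{7} - \frac{23}{7}\right) R - \frac{38}{-298 + R} = - \frac{31 R}{7} - \frac{38}{-298 + R} = - \frac{38}{-298 + R} - \frac{31 R}{7}$)
$\frac{460827}{F{\left(343,647 \right)}} - \frac{137162}{355861} = \frac{460827}{\frac{1}{7} \frac{1}{-298 + 343} \left(-266 - 31 \cdot 343^{2} + 9238 \cdot 343\right)} - \frac{137162}{355861} = \frac{460827}{\frac{1}{7} \cdot \frac{1}{45} \left(-266 - 3647119 + 3168634\right)} - \frac{137162}{355861} = \frac{460827}{\frac{1}{7} \cdot \frac{1}{45} \left(-478751\right)} - \frac{137162}{355861} = \frac{460827}{- \frac{68393}{45}} - \frac{137162}{355861} = 460827 \left(- \frac{45}{68393}\right) - \frac{137162}{355861} = - \frac{20737215}{68393} - \frac{137162}{355861} = - \frac{7388946987781}{24338401373}$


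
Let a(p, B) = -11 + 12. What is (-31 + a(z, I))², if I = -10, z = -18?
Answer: 900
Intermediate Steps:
a(p, B) = 1
(-31 + a(z, I))² = (-31 + 1)² = (-30)² = 900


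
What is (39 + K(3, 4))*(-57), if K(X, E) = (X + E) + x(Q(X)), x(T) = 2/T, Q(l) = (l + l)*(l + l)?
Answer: -15751/6 ≈ -2625.2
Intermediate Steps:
Q(l) = 4*l² (Q(l) = (2*l)*(2*l) = 4*l²)
K(X, E) = E + X + 1/(2*X²) (K(X, E) = (X + E) + 2/((4*X²)) = (E + X) + 2*(1/(4*X²)) = (E + X) + 1/(2*X²) = E + X + 1/(2*X²))
(39 + K(3, 4))*(-57) = (39 + (4 + 3 + (½)/3²))*(-57) = (39 + (4 + 3 + (½)*(⅑)))*(-57) = (39 + (4 + 3 + 1/18))*(-57) = (39 + 127/18)*(-57) = (829/18)*(-57) = -15751/6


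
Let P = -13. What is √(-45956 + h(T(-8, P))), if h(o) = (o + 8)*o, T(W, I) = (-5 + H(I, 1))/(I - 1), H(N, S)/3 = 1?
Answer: I*√2251787/7 ≈ 214.37*I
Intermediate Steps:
H(N, S) = 3 (H(N, S) = 3*1 = 3)
T(W, I) = -2/(-1 + I) (T(W, I) = (-5 + 3)/(I - 1) = -2/(-1 + I))
h(o) = o*(8 + o) (h(o) = (8 + o)*o = o*(8 + o))
√(-45956 + h(T(-8, P))) = √(-45956 + (-2/(-1 - 13))*(8 - 2/(-1 - 13))) = √(-45956 + (-2/(-14))*(8 - 2/(-14))) = √(-45956 + (-2*(-1/14))*(8 - 2*(-1/14))) = √(-45956 + (8 + ⅐)/7) = √(-45956 + (⅐)*(57/7)) = √(-45956 + 57/49) = √(-2251787/49) = I*√2251787/7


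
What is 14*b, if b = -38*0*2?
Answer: 0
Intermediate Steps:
b = 0 (b = 0*2 = 0)
14*b = 14*0 = 0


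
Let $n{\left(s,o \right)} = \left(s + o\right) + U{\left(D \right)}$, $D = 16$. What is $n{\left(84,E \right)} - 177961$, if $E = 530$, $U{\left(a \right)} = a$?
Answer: $-177331$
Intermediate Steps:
$n{\left(s,o \right)} = 16 + o + s$ ($n{\left(s,o \right)} = \left(s + o\right) + 16 = \left(o + s\right) + 16 = 16 + o + s$)
$n{\left(84,E \right)} - 177961 = \left(16 + 530 + 84\right) - 177961 = 630 - 177961 = -177331$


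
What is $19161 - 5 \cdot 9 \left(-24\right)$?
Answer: $20241$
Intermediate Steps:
$19161 - 5 \cdot 9 \left(-24\right) = 19161 - 45 \left(-24\right) = 19161 - -1080 = 19161 + 1080 = 20241$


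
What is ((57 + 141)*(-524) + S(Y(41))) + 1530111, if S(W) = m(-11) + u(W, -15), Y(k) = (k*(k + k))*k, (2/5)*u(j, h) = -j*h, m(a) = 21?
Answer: 6595455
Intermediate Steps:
u(j, h) = -5*h*j/2 (u(j, h) = 5*(-j*h)/2 = 5*(-h*j)/2 = -5*h*j/2)
Y(k) = 2*k**3 (Y(k) = (k*(2*k))*k = (2*k**2)*k = 2*k**3)
S(W) = 21 + 75*W/2 (S(W) = 21 - 5/2*(-15)*W = 21 + 75*W/2)
((57 + 141)*(-524) + S(Y(41))) + 1530111 = ((57 + 141)*(-524) + (21 + 75*(2*41**3)/2)) + 1530111 = (198*(-524) + (21 + 75*(2*68921)/2)) + 1530111 = (-103752 + (21 + (75/2)*137842)) + 1530111 = (-103752 + (21 + 5169075)) + 1530111 = (-103752 + 5169096) + 1530111 = 5065344 + 1530111 = 6595455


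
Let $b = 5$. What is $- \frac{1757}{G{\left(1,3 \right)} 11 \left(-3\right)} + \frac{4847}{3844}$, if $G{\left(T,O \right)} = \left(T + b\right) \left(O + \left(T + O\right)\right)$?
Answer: $\frac{962275}{380556} \approx 2.5286$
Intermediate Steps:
$G{\left(T,O \right)} = \left(5 + T\right) \left(T + 2 O\right)$ ($G{\left(T,O \right)} = \left(T + 5\right) \left(O + \left(T + O\right)\right) = \left(5 + T\right) \left(O + \left(O + T\right)\right) = \left(5 + T\right) \left(T + 2 O\right)$)
$- \frac{1757}{G{\left(1,3 \right)} 11 \left(-3\right)} + \frac{4847}{3844} = - \frac{1757}{\left(1^{2} + 5 \cdot 1 + 10 \cdot 3 + 2 \cdot 3 \cdot 1\right) 11 \left(-3\right)} + \frac{4847}{3844} = - \frac{1757}{\left(1 + 5 + 30 + 6\right) 11 \left(-3\right)} + 4847 \cdot \frac{1}{3844} = - \frac{1757}{42 \cdot 11 \left(-3\right)} + \frac{4847}{3844} = - \frac{1757}{462 \left(-3\right)} + \frac{4847}{3844} = - \frac{1757}{-1386} + \frac{4847}{3844} = \left(-1757\right) \left(- \frac{1}{1386}\right) + \frac{4847}{3844} = \frac{251}{198} + \frac{4847}{3844} = \frac{962275}{380556}$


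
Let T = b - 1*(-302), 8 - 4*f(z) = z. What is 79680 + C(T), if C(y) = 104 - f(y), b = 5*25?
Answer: 319555/4 ≈ 79889.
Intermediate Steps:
b = 125
f(z) = 2 - z/4
T = 427 (T = 125 - 1*(-302) = 125 + 302 = 427)
C(y) = 102 + y/4 (C(y) = 104 - (2 - y/4) = 104 + (-2 + y/4) = 102 + y/4)
79680 + C(T) = 79680 + (102 + (¼)*427) = 79680 + (102 + 427/4) = 79680 + 835/4 = 319555/4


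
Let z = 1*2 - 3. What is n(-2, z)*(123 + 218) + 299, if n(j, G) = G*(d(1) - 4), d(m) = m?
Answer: 1322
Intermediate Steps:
z = -1 (z = 2 - 3 = -1)
n(j, G) = -3*G (n(j, G) = G*(1 - 4) = G*(-3) = -3*G)
n(-2, z)*(123 + 218) + 299 = (-3*(-1))*(123 + 218) + 299 = 3*341 + 299 = 1023 + 299 = 1322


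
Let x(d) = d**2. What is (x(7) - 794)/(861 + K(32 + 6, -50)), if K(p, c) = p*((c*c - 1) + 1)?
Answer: -745/95861 ≈ -0.0077717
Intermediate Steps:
K(p, c) = p*c**2 (K(p, c) = p*((c**2 - 1) + 1) = p*((-1 + c**2) + 1) = p*c**2)
(x(7) - 794)/(861 + K(32 + 6, -50)) = (7**2 - 794)/(861 + (32 + 6)*(-50)**2) = (49 - 794)/(861 + 38*2500) = -745/(861 + 95000) = -745/95861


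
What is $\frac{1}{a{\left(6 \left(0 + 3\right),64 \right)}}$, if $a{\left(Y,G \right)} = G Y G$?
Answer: $\frac{1}{73728} \approx 1.3563 \cdot 10^{-5}$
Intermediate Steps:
$a{\left(Y,G \right)} = Y G^{2}$
$\frac{1}{a{\left(6 \left(0 + 3\right),64 \right)}} = \frac{1}{6 \left(0 + 3\right) 64^{2}} = \frac{1}{6 \cdot 3 \cdot 4096} = \frac{1}{18 \cdot 4096} = \frac{1}{73728}$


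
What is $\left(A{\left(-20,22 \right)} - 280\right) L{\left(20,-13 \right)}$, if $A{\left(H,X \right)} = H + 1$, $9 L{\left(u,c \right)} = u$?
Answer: $- \frac{5980}{9} \approx -664.44$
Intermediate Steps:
$L{\left(u,c \right)} = \frac{u}{9}$
$A{\left(H,X \right)} = 1 + H$
$\left(A{\left(-20,22 \right)} - 280\right) L{\left(20,-13 \right)} = \left(\left(1 - 20\right) - 280\right) \frac{1}{9} \cdot 20 = \left(-19 - 280\right) \frac{20}{9} = \left(-299\right) \frac{20}{9} = - \frac{5980}{9}$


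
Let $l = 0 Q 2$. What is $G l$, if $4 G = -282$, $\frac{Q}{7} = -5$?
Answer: $0$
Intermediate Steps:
$Q = -35$ ($Q = 7 \left(-5\right) = -35$)
$G = - \frac{141}{2}$ ($G = \frac{1}{4} \left(-282\right) = - \frac{141}{2} \approx -70.5$)
$l = 0$ ($l = 0 \left(-35\right) 2 = 0 \cdot 2 = 0$)
$G l = \left(- \frac{141}{2}\right) 0 = 0$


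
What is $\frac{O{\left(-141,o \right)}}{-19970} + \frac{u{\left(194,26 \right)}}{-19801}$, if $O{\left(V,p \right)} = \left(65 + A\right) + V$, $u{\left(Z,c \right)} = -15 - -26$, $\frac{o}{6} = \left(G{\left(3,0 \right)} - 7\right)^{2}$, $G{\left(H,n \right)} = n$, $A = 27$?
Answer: $\frac{750579}{395425970} \approx 0.0018982$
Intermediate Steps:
$o = 294$ ($o = 6 \left(0 - 7\right)^{2} = 6 \left(-7\right)^{2} = 6 \cdot 49 = 294$)
$u{\left(Z,c \right)} = 11$ ($u{\left(Z,c \right)} = -15 + 26 = 11$)
$O{\left(V,p \right)} = 92 + V$ ($O{\left(V,p \right)} = \left(65 + 27\right) + V = 92 + V$)
$\frac{O{\left(-141,o \right)}}{-19970} + \frac{u{\left(194,26 \right)}}{-19801} = \frac{92 - 141}{-19970} + \frac{11}{-19801} = \left(-49\right) \left(- \frac{1}{19970}\right) + 11 \left(- \frac{1}{19801}\right) = \frac{49}{19970} - \frac{11}{19801} = \frac{750579}{395425970}$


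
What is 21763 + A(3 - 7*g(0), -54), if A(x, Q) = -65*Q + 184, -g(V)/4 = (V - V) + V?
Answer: 25457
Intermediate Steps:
g(V) = -4*V (g(V) = -4*((V - V) + V) = -4*(0 + V) = -4*V)
A(x, Q) = 184 - 65*Q
21763 + A(3 - 7*g(0), -54) = 21763 + (184 - 65*(-54)) = 21763 + (184 + 3510) = 21763 + 3694 = 25457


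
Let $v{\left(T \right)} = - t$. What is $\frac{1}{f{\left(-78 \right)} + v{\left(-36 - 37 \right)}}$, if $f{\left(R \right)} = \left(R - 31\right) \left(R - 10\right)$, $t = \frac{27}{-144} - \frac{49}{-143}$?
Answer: $\frac{2288}{21946141} \approx 0.00010426$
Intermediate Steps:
$t = \frac{355}{2288}$ ($t = 27 \left(- \frac{1}{144}\right) - - \frac{49}{143} = - \frac{3}{16} + \frac{49}{143} = \frac{355}{2288} \approx 0.15516$)
$v{\left(T \right)} = - \frac{355}{2288}$ ($v{\left(T \right)} = \left(-1\right) \frac{355}{2288} = - \frac{355}{2288}$)
$f{\left(R \right)} = \left(-31 + R\right) \left(-10 + R\right)$
$\frac{1}{f{\left(-78 \right)} + v{\left(-36 - 37 \right)}} = \frac{1}{\left(310 + \left(-78\right)^{2} - -3198\right) - \frac{355}{2288}} = \frac{1}{\left(310 + 6084 + 3198\right) - \frac{355}{2288}} = \frac{1}{9592 - \frac{355}{2288}} = \frac{1}{\frac{21946141}{2288}} = \frac{2288}{21946141}$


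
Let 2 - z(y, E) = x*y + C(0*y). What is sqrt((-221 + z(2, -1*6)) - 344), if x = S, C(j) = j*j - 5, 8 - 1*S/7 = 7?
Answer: 2*I*sqrt(143) ≈ 23.917*I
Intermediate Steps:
S = 7 (S = 56 - 7*7 = 56 - 49 = 7)
C(j) = -5 + j**2 (C(j) = j**2 - 5 = -5 + j**2)
x = 7
z(y, E) = 7 - 7*y (z(y, E) = 2 - (7*y + (-5 + (0*y)**2)) = 2 - (7*y + (-5 + 0**2)) = 2 - (7*y + (-5 + 0)) = 2 - (7*y - 5) = 2 - (-5 + 7*y) = 2 + (5 - 7*y) = 7 - 7*y)
sqrt((-221 + z(2, -1*6)) - 344) = sqrt((-221 + (7 - 7*2)) - 344) = sqrt((-221 + (7 - 14)) - 344) = sqrt((-221 - 7) - 344) = sqrt(-228 - 344) = sqrt(-572) = 2*I*sqrt(143)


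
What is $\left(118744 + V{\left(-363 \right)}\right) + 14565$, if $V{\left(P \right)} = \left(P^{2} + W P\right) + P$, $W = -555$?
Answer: $466180$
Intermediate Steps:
$V{\left(P \right)} = P^{2} - 554 P$ ($V{\left(P \right)} = \left(P^{2} - 555 P\right) + P = P^{2} - 554 P$)
$\left(118744 + V{\left(-363 \right)}\right) + 14565 = \left(118744 - 363 \left(-554 - 363\right)\right) + 14565 = \left(118744 - -332871\right) + 14565 = \left(118744 + 332871\right) + 14565 = 451615 + 14565 = 466180$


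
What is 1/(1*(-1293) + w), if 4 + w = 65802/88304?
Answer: -44152/57232243 ≈ -0.00077145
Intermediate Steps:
w = -143707/44152 (w = -4 + 65802/88304 = -4 + 65802*(1/88304) = -4 + 32901/44152 = -143707/44152 ≈ -3.2548)
1/(1*(-1293) + w) = 1/(1*(-1293) - 143707/44152) = 1/(-1293 - 143707/44152) = 1/(-57232243/44152) = -44152/57232243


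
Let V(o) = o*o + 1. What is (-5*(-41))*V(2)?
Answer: 1025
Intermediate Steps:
V(o) = 1 + o² (V(o) = o² + 1 = 1 + o²)
(-5*(-41))*V(2) = (-5*(-41))*(1 + 2²) = 205*(1 + 4) = 205*5 = 1025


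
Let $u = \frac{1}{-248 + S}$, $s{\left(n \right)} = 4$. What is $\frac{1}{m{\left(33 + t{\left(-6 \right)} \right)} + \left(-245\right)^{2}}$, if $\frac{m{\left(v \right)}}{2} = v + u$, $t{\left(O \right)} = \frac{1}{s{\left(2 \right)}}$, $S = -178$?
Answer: $\frac{426}{25598977} \approx 1.6641 \cdot 10^{-5}$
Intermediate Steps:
$t{\left(O \right)} = \frac{1}{4}$
$u = - \frac{1}{426}$ ($u = \frac{1}{-248 - 178} = \frac{1}{-426} = - \frac{1}{426} \approx -0.0023474$)
$m{\left(v \right)} = - \frac{1}{213} + 2 v$ ($m{\left(v \right)} = 2 \left(v - \frac{1}{426}\right) = 2 \left(- \frac{1}{426} + v\right) = - \frac{1}{213} + 2 v$)
$\frac{1}{m{\left(33 + t{\left(-6 \right)} \right)} + \left(-245\right)^{2}} = \frac{1}{\left(- \frac{1}{213} + 2 \left(33 + \frac{1}{4}\right)\right) + \left(-245\right)^{2}} = \frac{1}{\left(- \frac{1}{213} + 2 \cdot \frac{133}{4}\right) + 60025} = \frac{1}{\left(- \frac{1}{213} + \frac{133}{2}\right) + 60025} = \frac{1}{\frac{28327}{426} + 60025} = \frac{1}{\frac{25598977}{426}} = \frac{426}{25598977}$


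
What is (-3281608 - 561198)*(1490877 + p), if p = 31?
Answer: -5729270207848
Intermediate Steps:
(-3281608 - 561198)*(1490877 + p) = (-3281608 - 561198)*(1490877 + 31) = -3842806*1490908 = -5729270207848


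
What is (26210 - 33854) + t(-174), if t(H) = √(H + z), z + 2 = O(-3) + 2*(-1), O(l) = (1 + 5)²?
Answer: -7644 + I*√142 ≈ -7644.0 + 11.916*I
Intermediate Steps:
O(l) = 36 (O(l) = 6² = 36)
z = 32 (z = -2 + (36 + 2*(-1)) = -2 + (36 - 2) = -2 + 34 = 32)
t(H) = √(32 + H) (t(H) = √(H + 32) = √(32 + H))
(26210 - 33854) + t(-174) = (26210 - 33854) + √(32 - 174) = -7644 + √(-142) = -7644 + I*√142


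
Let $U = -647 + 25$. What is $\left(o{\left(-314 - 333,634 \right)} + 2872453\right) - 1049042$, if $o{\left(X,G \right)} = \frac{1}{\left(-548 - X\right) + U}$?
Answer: $\frac{953643952}{523} \approx 1.8234 \cdot 10^{6}$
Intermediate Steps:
$U = -622$
$o{\left(X,G \right)} = \frac{1}{-1170 - X}$ ($o{\left(X,G \right)} = \frac{1}{\left(-548 - X\right) - 622} = \frac{1}{-1170 - X}$)
$\left(o{\left(-314 - 333,634 \right)} + 2872453\right) - 1049042 = \left(- \frac{1}{1170 - 647} + 2872453\right) - 1049042 = \left(- \frac{1}{523} + 2872453\right) - 1049042 = \frac{1502292918}{523} - 1049042 = \frac{953643952}{523}$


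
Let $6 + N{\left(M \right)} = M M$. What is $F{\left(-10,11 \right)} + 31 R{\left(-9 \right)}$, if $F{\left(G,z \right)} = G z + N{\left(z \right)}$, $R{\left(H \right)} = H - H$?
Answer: $5$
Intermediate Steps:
$N{\left(M \right)} = -6 + M^{2}$ ($N{\left(M \right)} = -6 + M M = -6 + M^{2}$)
$R{\left(H \right)} = 0$
$F{\left(G,z \right)} = -6 + z^{2} + G z$ ($F{\left(G,z \right)} = G z + \left(-6 + z^{2}\right) = -6 + z^{2} + G z$)
$F{\left(-10,11 \right)} + 31 R{\left(-9 \right)} = \left(-6 + 11^{2} - 110\right) + 31 \cdot 0 = \left(-6 + 121 - 110\right) + 0 = 5 + 0 = 5$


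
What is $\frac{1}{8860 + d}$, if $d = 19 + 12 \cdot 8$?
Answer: $\frac{1}{8975} \approx 0.00011142$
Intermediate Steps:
$d = 115$ ($d = 19 + 96 = 115$)
$\frac{1}{8860 + d} = \frac{1}{8860 + 115} = \frac{1}{8975}$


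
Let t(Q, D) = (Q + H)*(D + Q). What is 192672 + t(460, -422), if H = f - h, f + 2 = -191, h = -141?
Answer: 208176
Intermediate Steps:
f = -193 (f = -2 - 191 = -193)
H = -52 (H = -193 - 1*(-141) = -193 + 141 = -52)
t(Q, D) = (-52 + Q)*(D + Q) (t(Q, D) = (Q - 52)*(D + Q) = (-52 + Q)*(D + Q))
192672 + t(460, -422) = 192672 + (460² - 52*(-422) - 52*460 - 422*460) = 192672 + (211600 + 21944 - 23920 - 194120) = 192672 + 15504 = 208176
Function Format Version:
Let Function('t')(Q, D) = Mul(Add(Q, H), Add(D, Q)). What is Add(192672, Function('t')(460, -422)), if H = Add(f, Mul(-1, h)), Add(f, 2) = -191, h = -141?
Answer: 208176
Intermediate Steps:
f = -193 (f = Add(-2, -191) = -193)
H = -52 (H = Add(-193, Mul(-1, -141)) = Add(-193, 141) = -52)
Function('t')(Q, D) = Mul(Add(-52, Q), Add(D, Q)) (Function('t')(Q, D) = Mul(Add(Q, -52), Add(D, Q)) = Mul(Add(-52, Q), Add(D, Q)))
Add(192672, Function('t')(460, -422)) = Add(192672, Add(Pow(460, 2), Mul(-52, -422), Mul(-52, 460), Mul(-422, 460))) = Add(192672, Add(211600, 21944, -23920, -194120)) = Add(192672, 15504) = 208176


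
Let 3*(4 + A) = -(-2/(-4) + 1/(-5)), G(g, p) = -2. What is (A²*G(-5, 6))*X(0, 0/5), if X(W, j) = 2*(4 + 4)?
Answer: -13448/25 ≈ -537.92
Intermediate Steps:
X(W, j) = 16 (X(W, j) = 2*8 = 16)
A = -41/10 (A = -4 + (-(-2/(-4) + 1/(-5)))/3 = -4 + (-(-2*(-¼) + 1*(-⅕)))/3 = -4 + (-(½ - ⅕))/3 = -4 + (-1*3/10)/3 = -4 + (⅓)*(-3/10) = -4 - ⅒ = -41/10 ≈ -4.1000)
(A²*G(-5, 6))*X(0, 0/5) = ((-41/10)²*(-2))*16 = ((1681/100)*(-2))*16 = -1681/50*16 = -13448/25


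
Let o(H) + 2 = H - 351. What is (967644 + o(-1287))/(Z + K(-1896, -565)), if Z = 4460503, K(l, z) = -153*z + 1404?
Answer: 241501/1137088 ≈ 0.21239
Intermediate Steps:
K(l, z) = 1404 - 153*z
o(H) = -353 + H (o(H) = -2 + (H - 351) = -2 + (-351 + H) = -353 + H)
(967644 + o(-1287))/(Z + K(-1896, -565)) = (967644 + (-353 - 1287))/(4460503 + (1404 - 153*(-565))) = (967644 - 1640)/(4460503 + (1404 + 86445)) = 966004/(4460503 + 87849) = 966004/4548352 = 966004*(1/4548352) = 241501/1137088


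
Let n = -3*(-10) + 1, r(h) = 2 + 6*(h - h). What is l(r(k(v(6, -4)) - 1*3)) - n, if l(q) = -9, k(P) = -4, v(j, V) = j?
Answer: -40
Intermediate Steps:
r(h) = 2 (r(h) = 2 + 6*0 = 2 + 0 = 2)
n = 31 (n = 30 + 1 = 31)
l(r(k(v(6, -4)) - 1*3)) - n = -9 - 1*31 = -9 - 31 = -40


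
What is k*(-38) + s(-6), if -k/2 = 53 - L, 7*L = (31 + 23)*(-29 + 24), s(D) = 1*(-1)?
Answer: 48709/7 ≈ 6958.4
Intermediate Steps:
s(D) = -1
L = -270/7 (L = ((31 + 23)*(-29 + 24))/7 = (54*(-5))/7 = (⅐)*(-270) = -270/7 ≈ -38.571)
k = -1282/7 (k = -2*(53 - 1*(-270/7)) = -2*(53 + 270/7) = -2*641/7 = -1282/7 ≈ -183.14)
k*(-38) + s(-6) = -1282/7*(-38) - 1 = 48716/7 - 1 = 48709/7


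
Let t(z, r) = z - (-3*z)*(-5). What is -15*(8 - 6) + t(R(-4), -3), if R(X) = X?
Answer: 26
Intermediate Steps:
t(z, r) = -14*z (t(z, r) = z - 15*z = -14*z)
-15*(8 - 6) + t(R(-4), -3) = -15*(8 - 6) - 14*(-4) = -15*2 + 56 = -30 + 56 = 26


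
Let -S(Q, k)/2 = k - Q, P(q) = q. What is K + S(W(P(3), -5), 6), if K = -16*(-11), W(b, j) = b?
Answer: 170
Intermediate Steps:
S(Q, k) = -2*k + 2*Q (S(Q, k) = -2*(k - Q) = -2*k + 2*Q)
K = 176
K + S(W(P(3), -5), 6) = 176 + (-2*6 + 2*3) = 176 + (-12 + 6) = 176 - 6 = 170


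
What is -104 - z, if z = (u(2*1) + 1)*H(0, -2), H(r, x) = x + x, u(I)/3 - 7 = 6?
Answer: 56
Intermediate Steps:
u(I) = 39 (u(I) = 21 + 3*6 = 21 + 18 = 39)
H(r, x) = 2*x
z = -160 (z = (39 + 1)*(2*(-2)) = 40*(-4) = -160)
-104 - z = -104 - 1*(-160) = -104 + 160 = 56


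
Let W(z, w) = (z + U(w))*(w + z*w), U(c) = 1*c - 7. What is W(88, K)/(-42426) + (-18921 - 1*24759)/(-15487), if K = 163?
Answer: -26483145058/328525731 ≈ -80.612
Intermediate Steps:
U(c) = -7 + c (U(c) = c - 7 = -7 + c)
W(z, w) = (w + w*z)*(-7 + w + z) (W(z, w) = (z + (-7 + w))*(w + z*w) = (-7 + w + z)*(w + w*z) = (w + w*z)*(-7 + w + z))
W(88, K)/(-42426) + (-18921 - 1*24759)/(-15487) = (163*(-7 + 163 + 88 + 88**2 + 88*(-7 + 163)))/(-42426) + (-18921 - 1*24759)/(-15487) = (163*(-7 + 163 + 88 + 7744 + 88*156))*(-1/42426) + (-18921 - 24759)*(-1/15487) = (163*(-7 + 163 + 88 + 7744 + 13728))*(-1/42426) - 43680*(-1/15487) = (163*21716)*(-1/42426) + 43680/15487 = 3539708*(-1/42426) + 43680/15487 = -1769854/21213 + 43680/15487 = -26483145058/328525731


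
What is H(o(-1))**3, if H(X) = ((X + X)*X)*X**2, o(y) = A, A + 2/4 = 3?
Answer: 244140625/512 ≈ 4.7684e+5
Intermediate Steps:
A = 5/2 (A = -1/2 + 3 = 5/2 ≈ 2.5000)
o(y) = 5/2
H(X) = 2*X**4 (H(X) = ((2*X)*X)*X**2 = (2*X**2)*X**2 = 2*X**4)
H(o(-1))**3 = (2*(5/2)**4)**3 = (2*(625/16))**3 = (625/8)**3 = 244140625/512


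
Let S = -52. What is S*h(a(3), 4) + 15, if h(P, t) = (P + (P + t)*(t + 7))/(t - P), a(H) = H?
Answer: -4145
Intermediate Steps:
h(P, t) = (P + (7 + t)*(P + t))/(t - P) (h(P, t) = (P + (P + t)*(7 + t))/(t - P) = (P + (7 + t)*(P + t))/(t - P))
S*h(a(3), 4) + 15 = -52*(4² + 7*4 + 8*3 + 3*4)/(4 - 1*3) + 15 = -52*(16 + 28 + 24 + 12)/(4 - 3) + 15 = -52*80/1 + 15 = -52*80 + 15 = -4160 + 15 = -4145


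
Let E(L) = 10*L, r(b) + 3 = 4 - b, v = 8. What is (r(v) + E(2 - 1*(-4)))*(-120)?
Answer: -6360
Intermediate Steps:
r(b) = 1 - b (r(b) = -3 + (4 - b) = 1 - b)
(r(v) + E(2 - 1*(-4)))*(-120) = ((1 - 1*8) + 10*(2 - 1*(-4)))*(-120) = ((1 - 8) + 10*(2 + 4))*(-120) = (-7 + 10*6)*(-120) = (-7 + 60)*(-120) = 53*(-120) = -6360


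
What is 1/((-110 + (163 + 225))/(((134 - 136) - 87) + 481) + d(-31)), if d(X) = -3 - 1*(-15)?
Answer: 196/2491 ≈ 0.078683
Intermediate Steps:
d(X) = 12 (d(X) = -3 + 15 = 12)
1/((-110 + (163 + 225))/(((134 - 136) - 87) + 481) + d(-31)) = 1/((-110 + (163 + 225))/(((134 - 136) - 87) + 481) + 12) = 1/((-110 + 388)/((-2 - 87) + 481) + 12) = 1/(278/(-89 + 481) + 12) = 1/(278/392 + 12) = 1/(278*(1/392) + 12) = 1/(139/196 + 12) = 1/(2491/196) = 196/2491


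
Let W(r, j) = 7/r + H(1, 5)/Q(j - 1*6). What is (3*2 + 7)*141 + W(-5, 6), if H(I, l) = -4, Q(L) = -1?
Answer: 9178/5 ≈ 1835.6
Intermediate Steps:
W(r, j) = 4 + 7/r (W(r, j) = 7/r - 4/(-1) = 7/r - 4*(-1) = 7/r + 4 = 4 + 7/r)
(3*2 + 7)*141 + W(-5, 6) = (3*2 + 7)*141 + (4 + 7/(-5)) = (6 + 7)*141 + (4 + 7*(-⅕)) = 13*141 + (4 - 7/5) = 1833 + 13/5 = 9178/5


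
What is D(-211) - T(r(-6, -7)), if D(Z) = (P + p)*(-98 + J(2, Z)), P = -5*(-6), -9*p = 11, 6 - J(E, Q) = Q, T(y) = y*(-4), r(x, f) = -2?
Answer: 30749/9 ≈ 3416.6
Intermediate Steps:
T(y) = -4*y
J(E, Q) = 6 - Q
p = -11/9 (p = -⅑*11 = -11/9 ≈ -1.2222)
P = 30
D(Z) = -23828/9 - 259*Z/9 (D(Z) = (30 - 11/9)*(-98 + (6 - Z)) = 259*(-92 - Z)/9 = -23828/9 - 259*Z/9)
D(-211) - T(r(-6, -7)) = (-23828/9 - 259/9*(-211)) - (-4)*(-2) = (-23828/9 + 54649/9) - 1*8 = 30821/9 - 8 = 30749/9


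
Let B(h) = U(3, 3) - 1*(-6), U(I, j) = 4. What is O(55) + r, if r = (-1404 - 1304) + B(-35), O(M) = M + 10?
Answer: -2633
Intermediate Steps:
B(h) = 10 (B(h) = 4 - 1*(-6) = 4 + 6 = 10)
O(M) = 10 + M
r = -2698 (r = (-1404 - 1304) + 10 = -2708 + 10 = -2698)
O(55) + r = (10 + 55) - 2698 = 65 - 2698 = -2633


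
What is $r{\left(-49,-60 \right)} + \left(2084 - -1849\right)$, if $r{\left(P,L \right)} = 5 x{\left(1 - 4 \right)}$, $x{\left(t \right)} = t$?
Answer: $3918$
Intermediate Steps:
$r{\left(P,L \right)} = -15$ ($r{\left(P,L \right)} = 5 \left(1 - 4\right) = 5 \left(-3\right) = -15$)
$r{\left(-49,-60 \right)} + \left(2084 - -1849\right) = -15 + \left(2084 - -1849\right) = -15 + \left(2084 + 1849\right) = -15 + 3933 = 3918$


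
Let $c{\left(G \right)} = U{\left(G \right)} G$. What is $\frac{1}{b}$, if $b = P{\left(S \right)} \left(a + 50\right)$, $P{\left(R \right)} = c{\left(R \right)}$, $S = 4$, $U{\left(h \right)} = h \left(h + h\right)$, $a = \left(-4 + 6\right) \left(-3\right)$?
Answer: $\frac{1}{5632} \approx 0.00017756$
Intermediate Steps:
$a = -6$ ($a = 2 \left(-3\right) = -6$)
$U{\left(h \right)} = 2 h^{2}$ ($U{\left(h \right)} = h 2 h = 2 h^{2}$)
$c{\left(G \right)} = 2 G^{3}$ ($c{\left(G \right)} = 2 G^{2} G = 2 G^{3}$)
$P{\left(R \right)} = 2 R^{3}$
$b = 5632$ ($b = 2 \cdot 4^{3} \left(-6 + 50\right) = 2 \cdot 64 \cdot 44 = 128 \cdot 44 = 5632$)
$\frac{1}{b} = \frac{1}{5632}$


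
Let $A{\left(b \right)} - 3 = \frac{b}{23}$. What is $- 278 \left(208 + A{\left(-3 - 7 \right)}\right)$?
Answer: $- \frac{1346354}{23} \approx -58537.0$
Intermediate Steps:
$A{\left(b \right)} = 3 + \frac{b}{23}$
$- 278 \left(208 + A{\left(-3 - 7 \right)}\right) = - 278 \left(208 + \left(3 + \frac{-3 - 7}{23}\right)\right) = - 278 \left(208 + \left(3 + \frac{1}{23} \left(-10\right)\right)\right) = - 278 \left(208 + \left(3 - \frac{10}{23}\right)\right) = - 278 \left(208 + \frac{59}{23}\right) = \left(-278\right) \frac{4843}{23} = - \frac{1346354}{23}$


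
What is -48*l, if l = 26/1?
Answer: -1248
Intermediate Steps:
l = 26 (l = 1*26 = 26)
-48*l = -48*26 = -1248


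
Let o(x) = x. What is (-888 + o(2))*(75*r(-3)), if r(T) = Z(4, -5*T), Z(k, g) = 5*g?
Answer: -4983750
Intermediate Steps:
r(T) = -25*T (r(T) = 5*(-5*T) = -25*T)
(-888 + o(2))*(75*r(-3)) = (-888 + 2)*(75*(-25*(-3))) = -66450*75 = -886*5625 = -4983750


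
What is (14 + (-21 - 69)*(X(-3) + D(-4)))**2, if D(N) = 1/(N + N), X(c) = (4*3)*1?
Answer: 17799961/16 ≈ 1.1125e+6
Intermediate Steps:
X(c) = 12 (X(c) = 12*1 = 12)
D(N) = 1/(2*N)
(14 + (-21 - 69)*(X(-3) + D(-4)))**2 = (14 + (-21 - 69)*(12 + (1/2)/(-4)))**2 = (14 - 90*(12 + (1/2)*(-1/4)))**2 = (14 - 90*(12 - 1/8))**2 = (14 - 90*95/8)**2 = (14 - 4275/4)**2 = (-4219/4)**2 = 17799961/16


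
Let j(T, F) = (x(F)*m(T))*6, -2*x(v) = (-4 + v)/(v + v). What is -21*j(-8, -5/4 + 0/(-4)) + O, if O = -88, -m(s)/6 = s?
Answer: 31312/5 ≈ 6262.4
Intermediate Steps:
x(v) = -(-4 + v)/(4*v) (x(v) = -(-4 + v)/(2*(v + v)) = -(-4 + v)/(2*(2*v)) = -(-4 + v)*1/(2*v)/2 = -(-4 + v)/(4*v))
m(s) = -6*s
j(T, F) = -9*T*(4 - F)/F (j(T, F) = (((4 - F)/(4*F))*(-6*T))*6 = -3*T*(4 - F)/(2*F)*6 = -9*T*(4 - F)/F)
-21*j(-8, -5/4 + 0/(-4)) + O = -189*(-8)*(-4 + (-5/4 + 0/(-4)))/(-5/4 + 0/(-4)) - 88 = -189*(-8)*(-4 + (-5*¼ + 0*(-¼)))/(-5*¼ + 0*(-¼)) - 88 = -189*(-8)*(-4 + (-5/4 + 0))/(-5/4 + 0) - 88 = -189*(-8)*(-4 - 5/4)/(-5/4) - 88 = -189*(-8)*(-4)*(-21)/(5*4) - 88 = -21*(-1512/5) - 88 = 31752/5 - 88 = 31312/5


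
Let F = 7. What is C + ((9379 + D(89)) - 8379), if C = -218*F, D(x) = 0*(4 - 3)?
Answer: -526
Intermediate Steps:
D(x) = 0 (D(x) = 0*1 = 0)
C = -1526 (C = -218*7 = -1*1526 = -1526)
C + ((9379 + D(89)) - 8379) = -1526 + ((9379 + 0) - 8379) = -1526 + (9379 - 8379) = -1526 + 1000 = -526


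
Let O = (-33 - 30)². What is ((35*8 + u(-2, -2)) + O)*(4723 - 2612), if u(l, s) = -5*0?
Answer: 8969639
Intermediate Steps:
u(l, s) = 0
O = 3969 (O = (-63)² = 3969)
((35*8 + u(-2, -2)) + O)*(4723 - 2612) = ((35*8 + 0) + 3969)*(4723 - 2612) = ((280 + 0) + 3969)*2111 = (280 + 3969)*2111 = 4249*2111 = 8969639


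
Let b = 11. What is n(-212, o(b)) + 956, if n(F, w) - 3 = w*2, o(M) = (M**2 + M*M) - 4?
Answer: 1435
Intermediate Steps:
o(M) = -4 + 2*M**2 (o(M) = (M**2 + M**2) - 4 = 2*M**2 - 4 = -4 + 2*M**2)
n(F, w) = 3 + 2*w (n(F, w) = 3 + w*2 = 3 + 2*w)
n(-212, o(b)) + 956 = (3 + 2*(-4 + 2*11**2)) + 956 = (3 + 2*(-4 + 2*121)) + 956 = (3 + 2*(-4 + 242)) + 956 = (3 + 2*238) + 956 = (3 + 476) + 956 = 479 + 956 = 1435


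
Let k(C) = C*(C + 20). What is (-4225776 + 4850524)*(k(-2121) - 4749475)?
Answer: -183209849992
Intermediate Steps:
k(C) = C*(20 + C)
(-4225776 + 4850524)*(k(-2121) - 4749475) = (-4225776 + 4850524)*(-2121*(20 - 2121) - 4749475) = 624748*(-2121*(-2101) - 4749475) = 624748*(4456221 - 4749475) = 624748*(-293254) = -183209849992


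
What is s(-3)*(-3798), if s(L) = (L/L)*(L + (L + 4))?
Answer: 7596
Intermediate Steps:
s(L) = 4 + 2*L (s(L) = 1*(L + (4 + L)) = 1*(4 + 2*L) = 4 + 2*L)
s(-3)*(-3798) = (4 + 2*(-3))*(-3798) = (4 - 6)*(-3798) = -2*(-3798) = 7596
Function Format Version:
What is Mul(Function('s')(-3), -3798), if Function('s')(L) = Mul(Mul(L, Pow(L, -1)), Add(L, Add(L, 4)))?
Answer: 7596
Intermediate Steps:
Function('s')(L) = Add(4, Mul(2, L)) (Function('s')(L) = Mul(1, Add(L, Add(4, L))) = Mul(1, Add(4, Mul(2, L))) = Add(4, Mul(2, L)))
Mul(Function('s')(-3), -3798) = Mul(Add(4, Mul(2, -3)), -3798) = Mul(Add(4, -6), -3798) = Mul(-2, -3798) = 7596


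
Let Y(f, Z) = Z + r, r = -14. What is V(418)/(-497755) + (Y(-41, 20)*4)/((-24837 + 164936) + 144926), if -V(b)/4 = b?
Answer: 97701584/28374523775 ≈ 0.0034433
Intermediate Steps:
V(b) = -4*b
Y(f, Z) = -14 + Z (Y(f, Z) = Z - 14 = -14 + Z)
V(418)/(-497755) + (Y(-41, 20)*4)/((-24837 + 164936) + 144926) = -4*418/(-497755) + ((-14 + 20)*4)/((-24837 + 164936) + 144926) = -1672*(-1/497755) + (6*4)/(140099 + 144926) = 1672/497755 + 24/285025 = 97701584/28374523775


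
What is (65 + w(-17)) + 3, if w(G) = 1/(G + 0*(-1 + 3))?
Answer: 1155/17 ≈ 67.941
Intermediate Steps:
w(G) = 1/G (w(G) = 1/(G + 0*2) = 1/(G + 0) = 1/G)
(65 + w(-17)) + 3 = (65 + 1/(-17)) + 3 = (65 - 1/17) + 3 = 1104/17 + 3 = 1155/17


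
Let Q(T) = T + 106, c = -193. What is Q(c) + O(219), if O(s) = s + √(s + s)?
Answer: 132 + √438 ≈ 152.93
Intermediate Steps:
O(s) = s + √2*√s (O(s) = s + √(2*s) = s + √2*√s)
Q(T) = 106 + T
Q(c) + O(219) = (106 - 193) + (219 + √2*√219) = -87 + (219 + √438) = 132 + √438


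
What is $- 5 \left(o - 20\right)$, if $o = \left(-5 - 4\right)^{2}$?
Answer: $-305$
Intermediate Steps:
$o = 81$ ($o = \left(-9\right)^{2} = 81$)
$- 5 \left(o - 20\right) = - 5 \left(81 - 20\right) = \left(-5\right) 61 = -305$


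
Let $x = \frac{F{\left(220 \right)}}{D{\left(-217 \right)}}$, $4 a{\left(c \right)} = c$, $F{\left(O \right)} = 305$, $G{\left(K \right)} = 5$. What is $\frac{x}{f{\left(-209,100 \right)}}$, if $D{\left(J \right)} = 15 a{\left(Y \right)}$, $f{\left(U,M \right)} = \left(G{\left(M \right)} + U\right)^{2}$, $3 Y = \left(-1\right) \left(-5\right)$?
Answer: $\frac{61}{52020} \approx 0.0011726$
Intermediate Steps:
$Y = \frac{5}{3}$ ($Y = \frac{\left(-1\right) \left(-5\right)}{3} = \frac{1}{3} \cdot 5 = \frac{5}{3} \approx 1.6667$)
$f{\left(U,M \right)} = \left(5 + U\right)^{2}$
$a{\left(c \right)} = \frac{c}{4}$
$D{\left(J \right)} = \frac{25}{4}$ ($D{\left(J \right)} = 15 \cdot \frac{1}{4} \cdot \frac{5}{3} = 15 \cdot \frac{5}{12} = \frac{25}{4}$)
$x = \frac{244}{5}$ ($x = \frac{305}{\frac{25}{4}} = 305 \cdot \frac{4}{25} = \frac{244}{5} \approx 48.8$)
$\frac{x}{f{\left(-209,100 \right)}} = \frac{244}{5 \left(5 - 209\right)^{2}} = \frac{244}{5 \left(-204\right)^{2}} = \frac{244}{5 \cdot 41616} = \frac{244}{5} \cdot \frac{1}{41616} = \frac{61}{52020}$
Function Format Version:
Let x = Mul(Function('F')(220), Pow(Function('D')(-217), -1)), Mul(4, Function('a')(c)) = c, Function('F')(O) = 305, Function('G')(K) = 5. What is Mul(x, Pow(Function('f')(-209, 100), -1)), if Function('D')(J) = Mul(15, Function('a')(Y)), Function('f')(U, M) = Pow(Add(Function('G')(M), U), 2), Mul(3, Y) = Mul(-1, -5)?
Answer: Rational(61, 52020) ≈ 0.0011726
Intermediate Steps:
Y = Rational(5, 3) (Y = Mul(Rational(1, 3), Mul(-1, -5)) = Mul(Rational(1, 3), 5) = Rational(5, 3) ≈ 1.6667)
Function('f')(U, M) = Pow(Add(5, U), 2)
Function('a')(c) = Mul(Rational(1, 4), c)
Function('D')(J) = Rational(25, 4) (Function('D')(J) = Mul(15, Mul(Rational(1, 4), Rational(5, 3))) = Mul(15, Rational(5, 12)) = Rational(25, 4))
x = Rational(244, 5) (x = Mul(305, Pow(Rational(25, 4), -1)) = Mul(305, Rational(4, 25)) = Rational(244, 5) ≈ 48.800)
Mul(x, Pow(Function('f')(-209, 100), -1)) = Mul(Rational(244, 5), Pow(Pow(Add(5, -209), 2), -1)) = Mul(Rational(244, 5), Pow(Pow(-204, 2), -1)) = Mul(Rational(244, 5), Pow(41616, -1)) = Mul(Rational(244, 5), Rational(1, 41616)) = Rational(61, 52020)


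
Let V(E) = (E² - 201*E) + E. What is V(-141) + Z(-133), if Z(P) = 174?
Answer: 48255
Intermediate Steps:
V(E) = E² - 200*E
V(-141) + Z(-133) = -141*(-200 - 141) + 174 = -141*(-341) + 174 = 48081 + 174 = 48255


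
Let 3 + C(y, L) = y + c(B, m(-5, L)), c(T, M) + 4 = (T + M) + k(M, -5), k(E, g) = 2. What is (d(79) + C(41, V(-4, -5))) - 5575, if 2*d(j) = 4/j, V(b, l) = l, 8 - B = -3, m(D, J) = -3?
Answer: -436947/79 ≈ -5531.0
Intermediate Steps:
B = 11 (B = 8 - 1*(-3) = 8 + 3 = 11)
c(T, M) = -2 + M + T (c(T, M) = -4 + ((T + M) + 2) = -4 + ((M + T) + 2) = -4 + (2 + M + T) = -2 + M + T)
d(j) = 2/j (d(j) = (4/j)/2 = 2/j)
C(y, L) = 3 + y (C(y, L) = -3 + (y + (-2 - 3 + 11)) = -3 + (y + 6) = -3 + (6 + y) = 3 + y)
(d(79) + C(41, V(-4, -5))) - 5575 = (2/79 + (3 + 41)) - 5575 = (2*(1/79) + 44) - 5575 = (2/79 + 44) - 5575 = 3478/79 - 5575 = -436947/79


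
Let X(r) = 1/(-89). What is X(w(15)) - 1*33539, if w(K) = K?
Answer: -2984972/89 ≈ -33539.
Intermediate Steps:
X(r) = -1/89
X(w(15)) - 1*33539 = -1/89 - 1*33539 = -1/89 - 33539 = -2984972/89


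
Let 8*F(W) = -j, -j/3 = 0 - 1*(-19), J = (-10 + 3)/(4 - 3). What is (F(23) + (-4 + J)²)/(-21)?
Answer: -1025/168 ≈ -6.1012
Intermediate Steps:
J = -7 (J = -7/1 = -7*1 = -7)
j = -57 (j = -3*(0 - 1*(-19)) = -3*(0 + 19) = -3*19 = -57)
F(W) = 57/8 (F(W) = (-1*(-57))/8 = (⅛)*57 = 57/8)
(F(23) + (-4 + J)²)/(-21) = (57/8 + (-4 - 7)²)/(-21) = -(57/8 + (-11)²)/21 = -(57/8 + 121)/21 = -1/21*1025/8 = -1025/168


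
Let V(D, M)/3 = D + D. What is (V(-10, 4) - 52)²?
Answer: 12544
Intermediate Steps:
V(D, M) = 6*D (V(D, M) = 3*(D + D) = 3*(2*D) = 6*D)
(V(-10, 4) - 52)² = (6*(-10) - 52)² = (-60 - 52)² = (-112)² = 12544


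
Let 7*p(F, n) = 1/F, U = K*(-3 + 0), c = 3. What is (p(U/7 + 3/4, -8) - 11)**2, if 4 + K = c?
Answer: 128881/1089 ≈ 118.35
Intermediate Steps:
K = -1 (K = -4 + 3 = -1)
U = 3 (U = -(-3 + 0) = -1*(-3) = 3)
p(F, n) = 1/(7*F)
(p(U/7 + 3/4, -8) - 11)**2 = (1/(7*(3/7 + 3/4)) - 11)**2 = (1/(7*(33/28)) - 11)**2 = ((1/7)*(28/33) - 11)**2 = (4/33 - 11)**2 = (-359/33)**2 = 128881/1089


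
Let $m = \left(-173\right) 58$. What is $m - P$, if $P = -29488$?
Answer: $19454$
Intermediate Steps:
$m = -10034$
$m - P = -10034 - -29488 = -10034 + 29488 = 19454$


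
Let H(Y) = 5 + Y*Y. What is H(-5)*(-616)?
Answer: -18480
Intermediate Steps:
H(Y) = 5 + Y²
H(-5)*(-616) = (5 + (-5)²)*(-616) = (5 + 25)*(-616) = 30*(-616) = -18480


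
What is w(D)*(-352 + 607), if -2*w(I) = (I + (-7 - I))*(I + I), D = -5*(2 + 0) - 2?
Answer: -21420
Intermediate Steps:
D = -12 (D = -5*2 - 2 = -10 - 2 = -12)
w(I) = 7*I (w(I) = -(I + (-7 - I))*(I + I)/2 = -(-7)*2*I/2 = -(-7)*I = 7*I)
w(D)*(-352 + 607) = (7*(-12))*(-352 + 607) = -84*255 = -21420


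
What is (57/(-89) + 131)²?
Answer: 134606404/7921 ≈ 16994.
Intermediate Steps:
(57/(-89) + 131)² = (57*(-1/89) + 131)² = (-57/89 + 131)² = (11602/89)² = 134606404/7921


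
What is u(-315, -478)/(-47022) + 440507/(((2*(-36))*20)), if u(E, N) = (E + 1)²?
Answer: -3475916399/11285280 ≈ -308.00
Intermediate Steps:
u(E, N) = (1 + E)²
u(-315, -478)/(-47022) + 440507/(((2*(-36))*20)) = (1 - 315)²/(-47022) + 440507/(((2*(-36))*20)) = (-314)²*(-1/47022) + 440507/((-72*20)) = 98596*(-1/47022) + 440507/(-1440) = -49298/23511 + 440507*(-1/1440) = -49298/23511 - 440507/1440 = -3475916399/11285280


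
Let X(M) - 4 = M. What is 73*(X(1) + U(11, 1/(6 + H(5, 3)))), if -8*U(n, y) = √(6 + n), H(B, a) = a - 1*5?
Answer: 365 - 73*√17/8 ≈ 327.38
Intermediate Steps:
H(B, a) = -5 + a (H(B, a) = a - 5 = -5 + a)
U(n, y) = -√(6 + n)/8
X(M) = 4 + M
73*(X(1) + U(11, 1/(6 + H(5, 3)))) = 73*((4 + 1) - √(6 + 11)/8) = 73*(5 - √17/8) = 365 - 73*√17/8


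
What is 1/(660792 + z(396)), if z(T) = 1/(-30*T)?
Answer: 11880/7850208959 ≈ 1.5133e-6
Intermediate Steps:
z(T) = -1/(30*T)
1/(660792 + z(396)) = 1/(660792 - 1/30/396) = 1/(660792 - 1/30*1/396) = 1/(660792 - 1/11880) = 1/(7850208959/11880) = 11880/7850208959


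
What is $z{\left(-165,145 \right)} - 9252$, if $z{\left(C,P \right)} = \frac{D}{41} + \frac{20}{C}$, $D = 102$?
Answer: $- \frac{12514754}{1353} \approx -9249.6$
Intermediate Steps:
$z{\left(C,P \right)} = \frac{102}{41} + \frac{20}{C}$
$z{\left(-165,145 \right)} - 9252 = \left(\frac{102}{41} + \frac{20}{-165}\right) - 9252 = \left(\frac{102}{41} + 20 \left(- \frac{1}{165}\right)\right) - 9252 = \left(\frac{102}{41} - \frac{4}{33}\right) - 9252 = \frac{3202}{1353} - 9252 = - \frac{12514754}{1353}$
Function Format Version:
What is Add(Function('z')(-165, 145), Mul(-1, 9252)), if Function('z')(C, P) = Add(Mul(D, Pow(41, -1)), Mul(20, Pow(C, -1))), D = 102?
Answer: Rational(-12514754, 1353) ≈ -9249.6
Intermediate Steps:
Function('z')(C, P) = Add(Rational(102, 41), Mul(20, Pow(C, -1))) (Function('z')(C, P) = Add(Mul(102, Pow(41, -1)), Mul(20, Pow(C, -1))) = Add(Mul(102, Rational(1, 41)), Mul(20, Pow(C, -1))) = Add(Rational(102, 41), Mul(20, Pow(C, -1))))
Add(Function('z')(-165, 145), Mul(-1, 9252)) = Add(Add(Rational(102, 41), Mul(20, Pow(-165, -1))), Mul(-1, 9252)) = Add(Add(Rational(102, 41), Mul(20, Rational(-1, 165))), -9252) = Add(Add(Rational(102, 41), Rational(-4, 33)), -9252) = Add(Rational(3202, 1353), -9252) = Rational(-12514754, 1353)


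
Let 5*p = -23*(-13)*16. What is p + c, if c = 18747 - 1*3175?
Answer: 82644/5 ≈ 16529.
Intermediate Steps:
p = 4784/5 (p = (-23*(-13)*16)/5 = (299*16)/5 = (1/5)*4784 = 4784/5 ≈ 956.80)
c = 15572 (c = 18747 - 3175 = 15572)
p + c = 4784/5 + 15572 = 82644/5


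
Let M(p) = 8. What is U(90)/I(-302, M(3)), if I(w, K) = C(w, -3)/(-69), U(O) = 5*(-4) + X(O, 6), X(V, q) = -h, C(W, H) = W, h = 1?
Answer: -1449/302 ≈ -4.7980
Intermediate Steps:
X(V, q) = -1 (X(V, q) = -1*1 = -1)
U(O) = -21 (U(O) = 5*(-4) - 1 = -20 - 1 = -21)
I(w, K) = -w/69 (I(w, K) = w/(-69) = w*(-1/69) = -w/69)
U(90)/I(-302, M(3)) = -21/((-1/69*(-302))) = -21/302/69 = -21*69/302 = -1449/302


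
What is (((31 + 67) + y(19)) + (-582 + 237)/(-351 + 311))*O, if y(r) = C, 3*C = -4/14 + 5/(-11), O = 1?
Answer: 65529/616 ≈ 106.38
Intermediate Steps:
C = -19/77 (C = (-4/14 + 5/(-11))/3 = (-4*1/14 + 5*(-1/11))/3 = (-2/7 - 5/11)/3 = (1/3)*(-57/77) = -19/77 ≈ -0.24675)
y(r) = -19/77
(((31 + 67) + y(19)) + (-582 + 237)/(-351 + 311))*O = (((31 + 67) - 19/77) + (-582 + 237)/(-351 + 311))*1 = ((98 - 19/77) - 345/(-40))*1 = (7527/77 - 345*(-1/40))*1 = (7527/77 + 69/8)*1 = (65529/616)*1 = 65529/616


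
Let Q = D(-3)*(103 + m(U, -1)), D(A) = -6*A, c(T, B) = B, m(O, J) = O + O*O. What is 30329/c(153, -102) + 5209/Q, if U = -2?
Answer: -4732541/16065 ≈ -294.59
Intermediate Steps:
m(O, J) = O + O²
Q = 1890 (Q = (-6*(-3))*(103 - 2*(1 - 2)) = 18*(103 - 2*(-1)) = 18*(103 + 2) = 18*105 = 1890)
30329/c(153, -102) + 5209/Q = 30329/(-102) + 5209/1890 = 30329*(-1/102) + 5209*(1/1890) = -30329/102 + 5209/1890 = -4732541/16065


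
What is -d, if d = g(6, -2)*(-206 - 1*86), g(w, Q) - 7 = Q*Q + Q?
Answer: 2628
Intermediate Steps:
g(w, Q) = 7 + Q + Q**2 (g(w, Q) = 7 + (Q*Q + Q) = 7 + (Q**2 + Q) = 7 + (Q + Q**2) = 7 + Q + Q**2)
d = -2628 (d = (7 - 2 + (-2)**2)*(-206 - 1*86) = (7 - 2 + 4)*(-206 - 86) = 9*(-292) = -2628)
-d = -1*(-2628) = 2628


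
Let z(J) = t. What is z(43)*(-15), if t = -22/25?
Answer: 66/5 ≈ 13.200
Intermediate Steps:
t = -22/25 (t = -22*1/25 = -22/25 ≈ -0.88000)
z(J) = -22/25
z(43)*(-15) = -22/25*(-15) = 66/5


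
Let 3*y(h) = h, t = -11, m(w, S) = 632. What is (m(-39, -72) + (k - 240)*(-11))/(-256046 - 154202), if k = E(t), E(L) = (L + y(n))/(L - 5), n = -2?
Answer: -156671/19691904 ≈ -0.0079561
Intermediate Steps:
y(h) = h/3
E(L) = (-⅔ + L)/(-5 + L) (E(L) = (L + (⅓)*(-2))/(L - 5) = (L - ⅔)/(-5 + L) = (-⅔ + L)/(-5 + L))
k = 35/48 (k = (-⅔ - 11)/(-5 - 11) = -35/3/(-16) = -1/16*(-35/3) = 35/48 ≈ 0.72917)
(m(-39, -72) + (k - 240)*(-11))/(-256046 - 154202) = (632 + (35/48 - 240)*(-11))/(-256046 - 154202) = (632 - 11485/48*(-11))/(-410248) = (632 + 126335/48)*(-1/410248) = (156671/48)*(-1/410248) = -156671/19691904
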